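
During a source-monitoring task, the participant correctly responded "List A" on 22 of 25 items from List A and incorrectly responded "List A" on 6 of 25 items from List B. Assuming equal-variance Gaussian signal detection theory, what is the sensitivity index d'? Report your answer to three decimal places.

H = 22/25 = 0.8800
FA = 6/25 = 0.2400
z(0.8800) = 1.1750, z(0.2400) = -0.7063
d' = z(H) − z(FA) = 1.1750 − (-0.7063) = 1.8813

d' = 1.881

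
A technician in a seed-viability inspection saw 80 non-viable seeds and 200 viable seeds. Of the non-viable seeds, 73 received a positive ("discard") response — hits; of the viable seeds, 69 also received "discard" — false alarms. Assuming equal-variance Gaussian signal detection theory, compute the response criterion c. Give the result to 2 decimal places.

c = -0.48

H = 73/80 = 0.9125
FA = 69/200 = 0.3450
Φ⁻¹(H) = 1.356
Φ⁻¹(FA) = -0.399
c = −½·[z(H) + z(FA)] = −0.5 × (1.356 + (-0.399)) = -0.4785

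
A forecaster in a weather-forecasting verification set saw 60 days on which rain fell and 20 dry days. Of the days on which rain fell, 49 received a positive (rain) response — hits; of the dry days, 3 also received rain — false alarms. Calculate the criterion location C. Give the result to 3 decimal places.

C = 0.067

H = 49/60 = 0.8167
FA = 3/20 = 0.1500
z(H) = z(0.8167) = 0.9029
z(FA) = z(0.1500) = -1.0364
c = −½·[z(H) + z(FA)] = −0.5 × (0.9029 + (-1.0364)) = 0.06675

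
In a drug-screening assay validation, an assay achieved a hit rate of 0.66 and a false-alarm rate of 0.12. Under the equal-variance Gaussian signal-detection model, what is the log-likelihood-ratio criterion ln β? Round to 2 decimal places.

Φ⁻¹(H) = Φ⁻¹(0.66) = 0.412
Φ⁻¹(FA) = Φ⁻¹(0.12) = -1.175
ln β = −½·[z(H)² − z(FA)²] = −0.5 × (0.170 − 1.381) = 0.6055

ln β = 0.61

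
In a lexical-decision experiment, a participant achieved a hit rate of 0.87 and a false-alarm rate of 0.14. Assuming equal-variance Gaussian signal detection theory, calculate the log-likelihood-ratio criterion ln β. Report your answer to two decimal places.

ln β = -0.05

z(H) = 1.126
z(FA) = -1.080
ln β = −½·[z(H)² − z(FA)²] = −0.5 × (1.268 − 1.166) = -0.051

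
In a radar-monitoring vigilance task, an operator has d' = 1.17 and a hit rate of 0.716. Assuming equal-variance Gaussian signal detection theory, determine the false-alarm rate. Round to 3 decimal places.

false-alarm rate = 0.275

z(hit rate) = z(0.716) = 0.5710
z(FA) = z(H) − d' = 0.5710 − 1.17 = -0.5990
false-alarm rate = Φ(-0.5990) = 0.2746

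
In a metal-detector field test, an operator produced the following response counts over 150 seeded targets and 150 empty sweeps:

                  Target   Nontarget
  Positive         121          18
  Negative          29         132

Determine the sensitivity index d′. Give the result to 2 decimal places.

d′ = 2.04

H = 121/150 = 0.8067
FA = 18/150 = 0.1200
Φ⁻¹(H) = Φ⁻¹(0.8067) = 0.866
Φ⁻¹(FA) = Φ⁻¹(0.1200) = -1.175
d' = z(H) − z(FA) = 0.866 − (-1.175) = 2.041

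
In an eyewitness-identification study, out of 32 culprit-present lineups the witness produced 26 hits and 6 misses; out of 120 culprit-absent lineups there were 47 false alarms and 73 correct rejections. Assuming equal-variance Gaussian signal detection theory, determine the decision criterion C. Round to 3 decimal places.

H = 26/32 = 0.8125
FA = 47/120 = 0.3917
z(H) = z(0.8125) = 0.8871
z(FA) = z(0.3917) = -0.2749
c = −½·[z(H) + z(FA)] = −0.5 × (0.8871 + (-0.2749)) = -0.3061

C = -0.306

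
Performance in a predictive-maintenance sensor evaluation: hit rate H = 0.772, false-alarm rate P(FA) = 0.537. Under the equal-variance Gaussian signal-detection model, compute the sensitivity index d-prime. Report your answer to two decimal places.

d-prime = 0.65

Φ⁻¹(H) = Φ⁻¹(0.772) = 0.745
Φ⁻¹(FA) = Φ⁻¹(0.537) = 0.093
d' = z(H) − z(FA) = 0.745 − 0.093 = 0.652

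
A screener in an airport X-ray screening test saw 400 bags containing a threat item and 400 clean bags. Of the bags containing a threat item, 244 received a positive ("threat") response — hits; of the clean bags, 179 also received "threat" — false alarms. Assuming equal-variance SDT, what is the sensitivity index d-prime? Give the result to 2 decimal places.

d-prime = 0.41

H = 244/400 = 0.6100
FA = 179/400 = 0.4475
z(0.6100) = 0.2793, z(0.4475) = -0.1320
d' = z(H) − z(FA) = 0.2793 − (-0.1320) = 0.4113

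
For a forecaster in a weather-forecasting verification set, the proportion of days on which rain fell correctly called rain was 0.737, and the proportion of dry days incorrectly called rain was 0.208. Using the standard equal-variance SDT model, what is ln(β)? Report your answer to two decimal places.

z(0.737) = 0.634, z(0.208) = -0.813
ln β = −½·[z(H)² − z(FA)²] = −0.5 × (0.402 − 0.661) = 0.1295

ln β = 0.13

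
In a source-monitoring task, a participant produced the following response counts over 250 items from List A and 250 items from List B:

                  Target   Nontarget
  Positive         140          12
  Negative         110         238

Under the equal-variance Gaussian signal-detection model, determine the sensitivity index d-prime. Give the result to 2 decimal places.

d-prime = 1.82

H = 140/250 = 0.5600
FA = 12/250 = 0.0480
z(0.5600) = 0.1510, z(0.0480) = -1.6646
d' = z(H) − z(FA) = 0.1510 − (-1.6646) = 1.8156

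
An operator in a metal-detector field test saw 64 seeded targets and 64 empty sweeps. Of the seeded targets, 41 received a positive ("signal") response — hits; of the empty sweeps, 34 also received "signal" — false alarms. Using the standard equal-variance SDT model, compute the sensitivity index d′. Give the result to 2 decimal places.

d′ = 0.28

H = 41/64 = 0.6406
FA = 34/64 = 0.5312
Φ⁻¹(H) = Φ⁻¹(0.6406) = 0.3601
Φ⁻¹(FA) = Φ⁻¹(0.5312) = 0.0783
d' = z(H) − z(FA) = 0.3601 − 0.0783 = 0.2818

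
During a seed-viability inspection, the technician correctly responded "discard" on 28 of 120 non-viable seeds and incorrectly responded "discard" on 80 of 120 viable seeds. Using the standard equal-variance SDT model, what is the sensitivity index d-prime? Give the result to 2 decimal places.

d-prime = -1.16

H = 28/120 = 0.2333
FA = 80/120 = 0.6667
z(H) = -0.7280
z(FA) = 0.4308
d' = z(H) − z(FA) = -0.7280 − 0.4308 = -1.1588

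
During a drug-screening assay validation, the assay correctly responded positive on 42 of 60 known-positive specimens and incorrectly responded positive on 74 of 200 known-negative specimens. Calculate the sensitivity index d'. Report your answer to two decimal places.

H = 42/60 = 0.7000
FA = 74/200 = 0.3700
z(H) = z(0.7000) = 0.524
z(FA) = z(0.3700) = -0.332
d' = z(H) − z(FA) = 0.524 − (-0.332) = 0.856

d' = 0.86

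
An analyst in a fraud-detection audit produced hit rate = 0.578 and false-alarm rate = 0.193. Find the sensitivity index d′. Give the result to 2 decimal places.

Φ⁻¹(H) = Φ⁻¹(0.578) = 0.197
Φ⁻¹(FA) = Φ⁻¹(0.193) = -0.867
d' = z(H) − z(FA) = 0.197 − (-0.867) = 1.064

d′ = 1.06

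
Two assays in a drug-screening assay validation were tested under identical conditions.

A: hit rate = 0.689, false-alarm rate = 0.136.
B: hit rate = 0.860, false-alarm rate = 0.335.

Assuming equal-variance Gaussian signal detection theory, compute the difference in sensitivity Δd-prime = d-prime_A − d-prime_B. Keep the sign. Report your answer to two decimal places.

A: z(0.689) = 0.493, z(0.136) = -1.098, d' = 1.591
B: z(0.860) = 1.080, z(0.335) = -0.426, d' = 1.506
Δd' = d'_A − d'_B = 1.591 − 1.506 = 0.085
A has the higher sensitivity.

Δd-prime = 0.09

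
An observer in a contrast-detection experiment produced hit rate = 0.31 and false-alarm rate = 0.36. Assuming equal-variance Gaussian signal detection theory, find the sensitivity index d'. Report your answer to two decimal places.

z(H) = -0.4959
z(FA) = -0.3585
d' = z(H) − z(FA) = -0.4959 − (-0.3585) = -0.1374

d' = -0.14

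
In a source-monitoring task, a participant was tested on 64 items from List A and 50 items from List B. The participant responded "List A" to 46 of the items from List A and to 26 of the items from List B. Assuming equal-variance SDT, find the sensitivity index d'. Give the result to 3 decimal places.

d' = 0.529

H = 46/64 = 0.7188
FA = 26/50 = 0.5200
Φ⁻¹(0.7188) = 0.5793, Φ⁻¹(0.5200) = 0.0502
d' = z(H) − z(FA) = 0.5793 − 0.0502 = 0.5291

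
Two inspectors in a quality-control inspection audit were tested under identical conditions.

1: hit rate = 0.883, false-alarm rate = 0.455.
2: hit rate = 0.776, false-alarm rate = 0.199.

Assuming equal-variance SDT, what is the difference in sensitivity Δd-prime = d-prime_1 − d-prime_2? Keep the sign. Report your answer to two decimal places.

1: z(0.883) = 1.190, z(0.455) = -0.113, d' = 1.303
2: z(0.776) = 0.759, z(0.199) = -0.845, d' = 1.604
Δd' = d'_1 − d'_2 = 1.303 − 1.604 = -0.301
2 has the higher sensitivity.

Δd-prime = -0.30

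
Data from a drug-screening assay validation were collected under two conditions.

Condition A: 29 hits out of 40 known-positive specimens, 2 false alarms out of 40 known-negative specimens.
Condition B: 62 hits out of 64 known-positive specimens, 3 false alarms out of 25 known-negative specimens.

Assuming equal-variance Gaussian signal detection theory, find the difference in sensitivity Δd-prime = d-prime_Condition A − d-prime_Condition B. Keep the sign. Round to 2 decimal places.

Condition A: z(0.7250) = 0.598, z(0.0500) = -1.645, d' = 2.243
Condition B: z(0.9688) = 1.863, z(0.1200) = -1.175, d' = 3.038
Δd' = d'_Condition A − d'_Condition B = 2.243 − 3.038 = -0.795
Condition B has the higher sensitivity.

Δd-prime = -0.80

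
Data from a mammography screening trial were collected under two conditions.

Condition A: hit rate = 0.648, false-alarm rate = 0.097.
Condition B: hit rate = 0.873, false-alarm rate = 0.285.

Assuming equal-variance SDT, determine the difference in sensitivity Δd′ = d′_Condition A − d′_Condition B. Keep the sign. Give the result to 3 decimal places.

Δd′ = -0.030

Condition A: z(0.648) = 0.3799, z(0.097) = -1.2988, d' = 1.6787
Condition B: z(0.873) = 1.1407, z(0.285) = -0.5681, d' = 1.7088
Δd' = d'_Condition A − d'_Condition B = 1.6787 − 1.7088 = -0.0301
Condition B has the higher sensitivity.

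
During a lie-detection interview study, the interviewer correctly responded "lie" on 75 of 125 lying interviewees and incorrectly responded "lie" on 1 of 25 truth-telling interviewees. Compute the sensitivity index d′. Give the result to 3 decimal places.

d′ = 2.004

H = 75/125 = 0.6000
FA = 1/25 = 0.0400
Φ⁻¹(H) = Φ⁻¹(0.6000) = 0.2533
Φ⁻¹(FA) = Φ⁻¹(0.0400) = -1.7507
d' = z(H) − z(FA) = 0.2533 − (-1.7507) = 2.0040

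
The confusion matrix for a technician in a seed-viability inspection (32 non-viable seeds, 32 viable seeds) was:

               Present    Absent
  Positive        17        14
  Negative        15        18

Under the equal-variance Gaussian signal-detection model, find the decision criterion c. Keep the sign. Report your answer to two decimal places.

H = 17/32 = 0.5312
FA = 14/32 = 0.4375
Φ⁻¹(H) = Φ⁻¹(0.5312) = 0.0783
Φ⁻¹(FA) = Φ⁻¹(0.4375) = -0.1573
c = −½·[z(H) + z(FA)] = −0.5 × (0.0783 + (-0.1573)) = 0.0395

c = 0.04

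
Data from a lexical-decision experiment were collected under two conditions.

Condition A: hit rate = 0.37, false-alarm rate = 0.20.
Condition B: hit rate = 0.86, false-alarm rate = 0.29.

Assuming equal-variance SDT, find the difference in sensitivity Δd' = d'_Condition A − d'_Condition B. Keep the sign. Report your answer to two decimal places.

Δd' = -1.12

Condition A: z(0.37) = -0.332, z(0.20) = -0.842, d' = 0.510
Condition B: z(0.86) = 1.080, z(0.29) = -0.553, d' = 1.633
Δd' = d'_Condition A − d'_Condition B = 0.510 − 1.633 = -1.123
Condition B has the higher sensitivity.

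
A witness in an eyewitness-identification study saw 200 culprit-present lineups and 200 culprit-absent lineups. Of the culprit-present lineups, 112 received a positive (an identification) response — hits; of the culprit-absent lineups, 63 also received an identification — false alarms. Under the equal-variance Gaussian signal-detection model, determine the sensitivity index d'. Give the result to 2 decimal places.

H = 112/200 = 0.5600
FA = 63/200 = 0.3150
z(0.5600) = 0.151, z(0.3150) = -0.482
d' = z(H) − z(FA) = 0.151 − (-0.482) = 0.633

d' = 0.63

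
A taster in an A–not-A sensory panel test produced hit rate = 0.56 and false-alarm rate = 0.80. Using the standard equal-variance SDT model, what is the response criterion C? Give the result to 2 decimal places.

C = -0.50

z(0.56) = 0.1510, z(0.80) = 0.8416
c = −½·[z(H) + z(FA)] = −0.5 × (0.1510 + 0.8416) = -0.4963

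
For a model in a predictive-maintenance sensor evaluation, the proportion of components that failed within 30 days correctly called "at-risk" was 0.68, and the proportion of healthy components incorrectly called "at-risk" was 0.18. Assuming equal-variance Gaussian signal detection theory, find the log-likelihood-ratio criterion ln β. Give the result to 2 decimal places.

ln β = 0.31

Φ⁻¹(0.68) = 0.468, Φ⁻¹(0.18) = -0.915
ln β = −½·[z(H)² − z(FA)²] = −0.5 × (0.219 − 0.837) = 0.309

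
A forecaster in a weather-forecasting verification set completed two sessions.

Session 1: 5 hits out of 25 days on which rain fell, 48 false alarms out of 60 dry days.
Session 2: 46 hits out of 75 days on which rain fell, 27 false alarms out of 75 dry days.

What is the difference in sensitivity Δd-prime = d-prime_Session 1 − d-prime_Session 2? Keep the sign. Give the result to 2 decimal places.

Session 1: z(0.2000) = -0.842, z(0.8000) = 0.842, d' = -1.684
Session 2: z(0.6133) = 0.288, z(0.3600) = -0.358, d' = 0.646
Δd' = d'_Session 1 − d'_Session 2 = -1.684 − 0.646 = -2.330
Session 2 has the higher sensitivity.

Δd-prime = -2.33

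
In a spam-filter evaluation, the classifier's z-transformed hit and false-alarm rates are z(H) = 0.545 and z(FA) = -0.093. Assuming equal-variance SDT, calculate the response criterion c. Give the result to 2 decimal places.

c = -0.23

c = −½·[z(H) + z(FA)] = −½·(0.545 + (-0.093)) = -0.226
c < 0: the classifier has a liberal response bias.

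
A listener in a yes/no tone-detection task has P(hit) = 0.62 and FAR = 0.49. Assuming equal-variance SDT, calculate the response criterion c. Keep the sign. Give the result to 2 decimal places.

Φ⁻¹(0.62) = 0.3055, Φ⁻¹(0.49) = -0.0251
c = −½·[z(H) + z(FA)] = −0.5 × (0.3055 + (-0.0251)) = -0.1402
c < 0: the listener has a liberal response bias.

c = -0.14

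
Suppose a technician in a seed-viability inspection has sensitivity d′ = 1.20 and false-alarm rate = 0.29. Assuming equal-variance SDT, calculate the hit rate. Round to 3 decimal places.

hit rate = 0.741

z(false-alarm rate) = z(0.29) = -0.5534
z(H) = z(FA) + d' = -0.5534 + 1.20 = 0.6466
hit rate = Φ(0.6466) = 0.7411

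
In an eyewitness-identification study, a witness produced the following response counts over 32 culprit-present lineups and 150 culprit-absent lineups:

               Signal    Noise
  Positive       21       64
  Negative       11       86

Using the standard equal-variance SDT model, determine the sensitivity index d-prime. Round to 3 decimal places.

H = 21/32 = 0.6562
FA = 64/150 = 0.4267
z(0.6562) = 0.4021, z(0.4267) = -0.1848
d' = z(H) − z(FA) = 0.4021 − (-0.1848) = 0.5869

d-prime = 0.587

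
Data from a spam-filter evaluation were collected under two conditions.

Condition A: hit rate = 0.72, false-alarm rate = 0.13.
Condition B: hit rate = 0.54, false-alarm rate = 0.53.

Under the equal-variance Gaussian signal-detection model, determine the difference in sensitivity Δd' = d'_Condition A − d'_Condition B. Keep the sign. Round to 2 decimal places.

Δd' = 1.68

Condition A: z(0.72) = 0.583, z(0.13) = -1.126, d' = 1.709
Condition B: z(0.54) = 0.100, z(0.53) = 0.075, d' = 0.025
Δd' = d'_Condition A − d'_Condition B = 1.709 − 0.025 = 1.684
Condition A has the higher sensitivity.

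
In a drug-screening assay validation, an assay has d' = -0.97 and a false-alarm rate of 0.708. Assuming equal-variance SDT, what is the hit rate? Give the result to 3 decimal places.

z(false-alarm rate) = z(0.708) = 0.5476
z(H) = z(FA) + d' = 0.5476 + (-0.97) = -0.4224
hit rate = Φ(-0.4224) = 0.3364

hit rate = 0.336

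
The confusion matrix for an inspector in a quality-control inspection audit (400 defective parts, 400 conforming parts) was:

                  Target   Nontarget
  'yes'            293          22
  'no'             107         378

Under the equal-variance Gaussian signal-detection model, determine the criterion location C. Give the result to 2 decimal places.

C = 0.49

H = 293/400 = 0.7325
FA = 22/400 = 0.0550
z(0.7325) = 0.6204, z(0.0550) = -1.5982
c = −½·[z(H) + z(FA)] = −0.5 × (0.6204 + (-1.5982)) = 0.4889
c > 0: the inspector has a conservative response bias.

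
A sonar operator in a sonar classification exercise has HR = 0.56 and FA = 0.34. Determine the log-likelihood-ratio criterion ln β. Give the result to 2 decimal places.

ln β = 0.07

z(0.56) = 0.151, z(0.34) = -0.412
ln β = −½·[z(H)² − z(FA)²] = −0.5 × (0.023 − 0.170) = 0.0735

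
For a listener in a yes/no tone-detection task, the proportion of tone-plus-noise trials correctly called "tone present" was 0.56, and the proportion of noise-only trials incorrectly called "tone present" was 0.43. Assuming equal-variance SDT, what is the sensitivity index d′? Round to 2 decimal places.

z(H) = z(0.56) = 0.151
z(FA) = z(0.43) = -0.176
d' = z(H) − z(FA) = 0.151 − (-0.176) = 0.327

d′ = 0.33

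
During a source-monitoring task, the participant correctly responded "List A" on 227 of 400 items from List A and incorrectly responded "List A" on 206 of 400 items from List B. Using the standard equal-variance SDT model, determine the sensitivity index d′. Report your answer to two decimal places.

H = 227/400 = 0.5675
FA = 206/400 = 0.5150
z(H) = 0.1700
z(FA) = 0.0376
d' = z(H) − z(FA) = 0.1700 − 0.0376 = 0.1324

d′ = 0.13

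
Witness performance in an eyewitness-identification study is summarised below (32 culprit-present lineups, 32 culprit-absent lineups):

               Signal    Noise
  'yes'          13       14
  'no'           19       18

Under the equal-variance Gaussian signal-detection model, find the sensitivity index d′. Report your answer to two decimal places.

d′ = -0.08

H = 13/32 = 0.4062
FA = 14/32 = 0.4375
Φ⁻¹(H) = Φ⁻¹(0.4062) = -0.237
Φ⁻¹(FA) = Φ⁻¹(0.4375) = -0.157
d' = z(H) − z(FA) = -0.237 − (-0.157) = -0.080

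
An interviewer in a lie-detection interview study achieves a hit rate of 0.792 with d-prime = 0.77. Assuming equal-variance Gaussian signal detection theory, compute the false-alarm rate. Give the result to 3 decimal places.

z(hit rate) = z(0.792) = 0.8134
z(FA) = z(H) − d' = 0.8134 − 0.77 = 0.0434
false-alarm rate = Φ(0.0434) = 0.5173

false-alarm rate = 0.517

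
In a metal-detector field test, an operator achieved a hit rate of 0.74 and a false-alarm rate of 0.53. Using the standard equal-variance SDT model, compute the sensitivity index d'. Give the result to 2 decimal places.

d' = 0.57

Φ⁻¹(H) = Φ⁻¹(0.74) = 0.643
Φ⁻¹(FA) = Φ⁻¹(0.53) = 0.075
d' = z(H) − z(FA) = 0.643 − 0.075 = 0.568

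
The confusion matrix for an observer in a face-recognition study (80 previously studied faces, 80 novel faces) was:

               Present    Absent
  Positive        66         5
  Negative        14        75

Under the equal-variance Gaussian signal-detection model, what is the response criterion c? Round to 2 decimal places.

c = 0.30

H = 66/80 = 0.8250
FA = 5/80 = 0.0625
z(H) = 0.9346
z(FA) = -1.5341
c = −½·[z(H) + z(FA)] = −0.5 × (0.9346 + (-1.5341)) = 0.29975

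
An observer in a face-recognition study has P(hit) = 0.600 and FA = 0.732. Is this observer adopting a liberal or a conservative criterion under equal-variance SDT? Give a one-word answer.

liberal

z(H) = 0.253, z(FA) = 0.619
c = −½·(z(H) + z(FA)) = -0.436
c < 0 → liberal criterion (biased toward responding “yes”).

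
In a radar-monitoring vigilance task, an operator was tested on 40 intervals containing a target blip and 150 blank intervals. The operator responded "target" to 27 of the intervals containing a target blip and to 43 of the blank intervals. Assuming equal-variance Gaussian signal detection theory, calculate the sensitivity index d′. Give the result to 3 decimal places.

d′ = 1.017

H = 27/40 = 0.6750
FA = 43/150 = 0.2867
z(H) = z(0.6750) = 0.4538
z(FA) = z(0.2867) = -0.5631
d' = z(H) − z(FA) = 0.4538 − (-0.5631) = 1.0169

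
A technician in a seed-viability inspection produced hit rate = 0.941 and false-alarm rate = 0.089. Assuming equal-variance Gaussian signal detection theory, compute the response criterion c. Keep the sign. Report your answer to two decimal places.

c = -0.11

Φ⁻¹(0.941) = 1.563, Φ⁻¹(0.089) = -1.347
c = −½·[z(H) + z(FA)] = −0.5 × (1.563 + (-1.347)) = -0.108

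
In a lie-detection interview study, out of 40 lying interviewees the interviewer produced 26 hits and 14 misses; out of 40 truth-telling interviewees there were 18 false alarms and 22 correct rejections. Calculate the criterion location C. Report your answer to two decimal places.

C = -0.13

H = 26/40 = 0.6500
FA = 18/40 = 0.4500
z(0.6500) = 0.3853, z(0.4500) = -0.1257
c = −½·[z(H) + z(FA)] = −0.5 × (0.3853 + (-0.1257)) = -0.1298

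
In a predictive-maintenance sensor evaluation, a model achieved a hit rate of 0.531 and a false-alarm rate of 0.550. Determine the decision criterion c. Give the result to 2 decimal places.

c = -0.10

z(H) = z(0.531) = 0.0778
z(FA) = z(0.550) = 0.1257
c = −½·[z(H) + z(FA)] = −0.5 × (0.0778 + 0.1257) = -0.10175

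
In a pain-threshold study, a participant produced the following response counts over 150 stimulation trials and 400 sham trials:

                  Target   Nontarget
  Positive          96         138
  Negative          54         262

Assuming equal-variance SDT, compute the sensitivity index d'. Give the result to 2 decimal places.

d' = 0.76

H = 96/150 = 0.6400
FA = 138/400 = 0.3450
Φ⁻¹(H) = 0.358
Φ⁻¹(FA) = -0.399
d' = z(H) − z(FA) = 0.358 − (-0.399) = 0.757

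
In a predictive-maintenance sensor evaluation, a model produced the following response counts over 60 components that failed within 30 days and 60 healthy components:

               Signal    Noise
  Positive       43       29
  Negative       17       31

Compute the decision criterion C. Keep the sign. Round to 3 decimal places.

H = 43/60 = 0.7167
FA = 29/60 = 0.4833
z(0.7167) = 0.5731, z(0.4833) = -0.0419
c = −½·[z(H) + z(FA)] = −0.5 × (0.5731 + (-0.0419)) = -0.2656
c < 0: the model has a liberal response bias.

C = -0.266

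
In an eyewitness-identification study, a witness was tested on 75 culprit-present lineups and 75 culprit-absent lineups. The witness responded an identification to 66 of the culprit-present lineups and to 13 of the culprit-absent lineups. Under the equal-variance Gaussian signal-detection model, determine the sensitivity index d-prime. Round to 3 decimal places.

H = 66/75 = 0.8800
FA = 13/75 = 0.1733
Φ⁻¹(H) = 1.1750
Φ⁻¹(FA) = -0.9412
d' = z(H) − z(FA) = 1.1750 − (-0.9412) = 2.1162

d-prime = 2.116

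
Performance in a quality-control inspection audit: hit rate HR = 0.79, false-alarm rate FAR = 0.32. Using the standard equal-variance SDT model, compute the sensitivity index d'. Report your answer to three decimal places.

z(H) = z(0.79) = 0.8064
z(FA) = z(0.32) = -0.4677
d' = z(H) − z(FA) = 0.8064 − (-0.4677) = 1.2741

d' = 1.274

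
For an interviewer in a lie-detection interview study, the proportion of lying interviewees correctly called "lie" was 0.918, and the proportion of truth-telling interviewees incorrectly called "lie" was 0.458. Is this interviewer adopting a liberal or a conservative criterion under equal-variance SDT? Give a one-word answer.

z(H) = 1.392, z(FA) = -0.105
c = −½·(z(H) + z(FA)) = -0.6435
c < 0 → liberal criterion (biased toward responding “yes”).

liberal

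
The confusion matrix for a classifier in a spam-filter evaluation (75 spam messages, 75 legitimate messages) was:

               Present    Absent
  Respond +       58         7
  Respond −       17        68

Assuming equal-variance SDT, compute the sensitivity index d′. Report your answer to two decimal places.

H = 58/75 = 0.7733
FA = 7/75 = 0.0933
z(H) = z(0.7733) = 0.750
z(FA) = z(0.0933) = -1.321
d' = z(H) − z(FA) = 0.750 − (-1.321) = 2.071

d′ = 2.07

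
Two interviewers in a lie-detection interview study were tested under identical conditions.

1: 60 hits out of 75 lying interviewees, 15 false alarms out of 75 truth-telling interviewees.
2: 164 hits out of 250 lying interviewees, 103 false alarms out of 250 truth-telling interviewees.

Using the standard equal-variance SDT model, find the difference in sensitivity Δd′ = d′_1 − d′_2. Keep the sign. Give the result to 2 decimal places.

1: z(0.8000) = 0.842, z(0.2000) = -0.842, d' = 1.684
2: z(0.6560) = 0.402, z(0.4120) = -0.222, d' = 0.624
Δd' = d'_1 − d'_2 = 1.684 − 0.624 = 1.060
1 has the higher sensitivity.

Δd′ = 1.06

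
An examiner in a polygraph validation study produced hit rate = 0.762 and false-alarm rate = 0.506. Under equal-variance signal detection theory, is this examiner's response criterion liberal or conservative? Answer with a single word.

liberal

z(H) = 0.713, z(FA) = 0.015
c = −½·(z(H) + z(FA)) = -0.364
c < 0 → liberal criterion (biased toward responding “yes”).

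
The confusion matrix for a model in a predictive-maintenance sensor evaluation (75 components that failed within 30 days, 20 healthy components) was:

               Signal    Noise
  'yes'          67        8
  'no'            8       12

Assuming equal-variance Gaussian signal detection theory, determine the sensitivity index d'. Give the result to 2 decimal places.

H = 67/75 = 0.8933
FA = 8/20 = 0.4000
Φ⁻¹(H) = Φ⁻¹(0.8933) = 1.244
Φ⁻¹(FA) = Φ⁻¹(0.4000) = -0.253
d' = z(H) − z(FA) = 1.244 − (-0.253) = 1.497

d' = 1.50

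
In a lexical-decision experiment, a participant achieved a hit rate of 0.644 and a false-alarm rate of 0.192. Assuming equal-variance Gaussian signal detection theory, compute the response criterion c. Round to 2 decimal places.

c = 0.25

z(H) = z(0.644) = 0.3692
z(FA) = z(0.192) = -0.8705
c = −½·[z(H) + z(FA)] = −0.5 × (0.3692 + (-0.8705)) = 0.25065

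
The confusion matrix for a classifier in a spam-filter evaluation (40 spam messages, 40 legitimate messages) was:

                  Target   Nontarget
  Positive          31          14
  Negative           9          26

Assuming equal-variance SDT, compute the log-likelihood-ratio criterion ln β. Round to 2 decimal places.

ln β = -0.21

H = 31/40 = 0.7750
FA = 14/40 = 0.3500
z(H) = 0.755
z(FA) = -0.385
ln β = −½·[z(H)² − z(FA)²] = −0.5 × (0.570 − 0.148) = -0.211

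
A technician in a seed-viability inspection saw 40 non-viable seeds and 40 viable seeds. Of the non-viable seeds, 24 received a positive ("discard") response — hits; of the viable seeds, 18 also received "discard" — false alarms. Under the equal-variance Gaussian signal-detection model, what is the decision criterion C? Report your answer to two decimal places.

C = -0.06

H = 24/40 = 0.6000
FA = 18/40 = 0.4500
z(H) = z(0.6000) = 0.253
z(FA) = z(0.4500) = -0.126
c = −½·[z(H) + z(FA)] = −0.5 × (0.253 + (-0.126)) = -0.0635
c < 0: the technician has a liberal response bias.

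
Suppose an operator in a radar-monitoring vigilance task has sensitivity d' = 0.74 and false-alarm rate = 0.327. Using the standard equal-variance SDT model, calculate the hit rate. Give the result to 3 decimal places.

hit rate = 0.615

z(false-alarm rate) = z(0.327) = -0.4482
z(H) = z(FA) + d' = -0.4482 + 0.74 = 0.2918
hit rate = Φ(0.2918) = 0.6148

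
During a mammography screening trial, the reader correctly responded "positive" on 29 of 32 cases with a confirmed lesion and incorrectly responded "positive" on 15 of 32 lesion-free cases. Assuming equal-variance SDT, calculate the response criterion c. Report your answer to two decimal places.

H = 29/32 = 0.9062
FA = 15/32 = 0.4688
z(H) = z(0.9062) = 1.3177
z(FA) = z(0.4688) = -0.0783
c = −½·[z(H) + z(FA)] = −0.5 × (1.3177 + (-0.0783)) = -0.6197
c < 0: the reader has a liberal response bias.

c = -0.62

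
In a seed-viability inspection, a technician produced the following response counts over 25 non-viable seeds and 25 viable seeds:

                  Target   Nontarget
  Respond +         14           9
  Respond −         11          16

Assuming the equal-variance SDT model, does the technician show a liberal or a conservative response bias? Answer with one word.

z(H) = 0.151, z(FA) = -0.358
c = −½·(z(H) + z(FA)) = 0.1035
c > 0 → conservative criterion (biased toward responding “no”).

conservative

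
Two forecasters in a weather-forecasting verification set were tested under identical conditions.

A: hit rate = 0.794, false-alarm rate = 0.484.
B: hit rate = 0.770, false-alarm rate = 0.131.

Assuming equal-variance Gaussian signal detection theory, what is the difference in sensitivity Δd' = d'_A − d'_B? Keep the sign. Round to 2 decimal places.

A: z(0.794) = 0.820, z(0.484) = -0.040, d' = 0.860
B: z(0.770) = 0.739, z(0.131) = -1.122, d' = 1.861
Δd' = d'_A − d'_B = 0.860 − 1.861 = -1.001
B has the higher sensitivity.

Δd' = -1.00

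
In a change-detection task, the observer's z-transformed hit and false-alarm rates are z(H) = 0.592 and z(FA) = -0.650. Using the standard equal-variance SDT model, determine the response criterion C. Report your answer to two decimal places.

c = −½·[z(H) + z(FA)] = −½·(0.592 + (-0.650)) = 0.029
c > 0: the observer has a conservative response bias.

C = 0.03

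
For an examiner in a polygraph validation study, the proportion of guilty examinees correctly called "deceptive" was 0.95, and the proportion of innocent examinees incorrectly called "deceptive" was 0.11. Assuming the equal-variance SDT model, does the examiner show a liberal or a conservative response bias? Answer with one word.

liberal

z(H) = 1.645, z(FA) = -1.227
c = −½·(z(H) + z(FA)) = -0.209
c < 0 → liberal criterion (biased toward responding “yes”).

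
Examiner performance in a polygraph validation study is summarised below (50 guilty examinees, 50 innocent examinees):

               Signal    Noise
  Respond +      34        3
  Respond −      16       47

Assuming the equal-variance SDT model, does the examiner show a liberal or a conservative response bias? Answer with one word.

conservative

z(H) = 0.468, z(FA) = -1.555
c = −½·(z(H) + z(FA)) = 0.5435
c > 0 → conservative criterion (biased toward responding “no”).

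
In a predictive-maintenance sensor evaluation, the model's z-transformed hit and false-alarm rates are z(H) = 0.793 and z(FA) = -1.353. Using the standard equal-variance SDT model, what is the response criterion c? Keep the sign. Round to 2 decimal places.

c = 0.28

c = −½·[z(H) + z(FA)] = −½·(0.793 + (-1.353)) = 0.280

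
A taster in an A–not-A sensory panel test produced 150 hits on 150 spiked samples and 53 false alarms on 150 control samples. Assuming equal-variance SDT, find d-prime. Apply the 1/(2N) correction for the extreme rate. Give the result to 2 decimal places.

The hit rate is 150/150 = 1, so apply the 1/(2N) correction: H → 1 − 1/(2·150) = 0.99667.
z(H) = z(0.99667) = 2.713
z(FA) = z(0.35333) = -0.376
d' = 2.713 − (-0.376) = 3.089

d-prime = 3.09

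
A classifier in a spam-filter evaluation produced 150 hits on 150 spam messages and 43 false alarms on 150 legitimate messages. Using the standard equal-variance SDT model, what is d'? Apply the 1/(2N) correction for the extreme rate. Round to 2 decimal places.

The hit rate is 150/150 = 1, so apply the 1/(2N) correction: H → 1 − 1/(2·150) = 0.99667.
z(H) = z(0.99667) = 2.713
z(FA) = z(0.28667) = -0.563
d' = 2.713 − (-0.563) = 3.276

d' = 3.28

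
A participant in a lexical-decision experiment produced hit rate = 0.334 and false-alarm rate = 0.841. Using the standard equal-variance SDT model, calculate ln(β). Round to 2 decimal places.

z(H) = z(0.334) = -0.429
z(FA) = z(0.841) = 0.999
ln β = −½·[z(H)² − z(FA)²] = −0.5 × (0.184 − 0.998) = 0.407

ln β = 0.41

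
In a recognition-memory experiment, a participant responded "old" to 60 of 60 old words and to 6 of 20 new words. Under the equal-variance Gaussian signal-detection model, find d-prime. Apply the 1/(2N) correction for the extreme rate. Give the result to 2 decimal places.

The hit rate is 60/60 = 1, so apply the 1/(2N) correction: H → 1 − 1/(2·60) = 0.99167.
z(H) = z(0.99167) = 2.394
z(FA) = z(0.30000) = -0.524
d' = 2.394 − (-0.524) = 2.918

d-prime = 2.92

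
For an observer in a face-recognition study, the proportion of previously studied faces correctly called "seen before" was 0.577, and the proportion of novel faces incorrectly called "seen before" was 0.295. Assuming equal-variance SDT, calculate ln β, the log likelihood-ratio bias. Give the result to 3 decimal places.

z(0.577) = 0.1942, z(0.295) = -0.5388
ln β = −½·[z(H)² − z(FA)²] = −0.5 × (0.0377 − 0.2903) = 0.1263

ln β = 0.126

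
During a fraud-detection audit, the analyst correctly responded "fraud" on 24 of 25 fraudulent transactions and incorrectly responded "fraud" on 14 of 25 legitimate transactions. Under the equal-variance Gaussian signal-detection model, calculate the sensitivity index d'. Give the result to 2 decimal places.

d' = 1.60

H = 24/25 = 0.9600
FA = 14/25 = 0.5600
z(H) = 1.7507
z(FA) = 0.1510
d' = z(H) − z(FA) = 1.7507 − 0.1510 = 1.5997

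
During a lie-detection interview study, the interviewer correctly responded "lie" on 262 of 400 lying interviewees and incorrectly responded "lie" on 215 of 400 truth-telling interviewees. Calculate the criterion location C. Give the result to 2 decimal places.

C = -0.25

H = 262/400 = 0.6550
FA = 215/400 = 0.5375
Φ⁻¹(H) = Φ⁻¹(0.6550) = 0.3989
Φ⁻¹(FA) = Φ⁻¹(0.5375) = 0.0941
c = −½·[z(H) + z(FA)] = −0.5 × (0.3989 + 0.0941) = -0.2465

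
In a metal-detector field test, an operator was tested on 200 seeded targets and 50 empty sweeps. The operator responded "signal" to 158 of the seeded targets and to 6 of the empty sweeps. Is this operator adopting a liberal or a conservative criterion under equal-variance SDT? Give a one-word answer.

conservative

z(H) = 0.806, z(FA) = -1.175
c = −½·(z(H) + z(FA)) = 0.1845
c > 0 → conservative criterion (biased toward responding “no”).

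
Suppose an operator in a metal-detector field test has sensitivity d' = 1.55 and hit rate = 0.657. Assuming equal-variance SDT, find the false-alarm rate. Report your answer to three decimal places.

z(hit rate) = z(0.657) = 0.4043
z(FA) = z(H) − d' = 0.4043 − 1.55 = -1.1457
false-alarm rate = Φ(-1.1457) = 0.1260

false-alarm rate = 0.126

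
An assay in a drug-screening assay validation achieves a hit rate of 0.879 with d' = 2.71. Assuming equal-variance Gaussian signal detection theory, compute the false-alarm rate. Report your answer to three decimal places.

false-alarm rate = 0.062

z(hit rate) = z(0.879) = 1.1700
z(FA) = z(H) − d' = 1.1700 − 2.71 = -1.5400
false-alarm rate = Φ(-1.5400) = 0.0618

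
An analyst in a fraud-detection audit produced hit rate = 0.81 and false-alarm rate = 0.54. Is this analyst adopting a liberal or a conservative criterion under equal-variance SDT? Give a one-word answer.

liberal

z(H) = 0.878, z(FA) = 0.100
c = −½·(z(H) + z(FA)) = -0.489
c < 0 → liberal criterion (biased toward responding “yes”).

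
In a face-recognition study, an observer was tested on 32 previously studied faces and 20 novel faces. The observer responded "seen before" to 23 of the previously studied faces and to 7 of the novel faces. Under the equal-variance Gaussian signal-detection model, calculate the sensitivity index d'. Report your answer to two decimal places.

d' = 0.96

H = 23/32 = 0.7188
FA = 7/20 = 0.3500
z(H) = 0.5793
z(FA) = -0.3853
d' = z(H) − z(FA) = 0.5793 − (-0.3853) = 0.9646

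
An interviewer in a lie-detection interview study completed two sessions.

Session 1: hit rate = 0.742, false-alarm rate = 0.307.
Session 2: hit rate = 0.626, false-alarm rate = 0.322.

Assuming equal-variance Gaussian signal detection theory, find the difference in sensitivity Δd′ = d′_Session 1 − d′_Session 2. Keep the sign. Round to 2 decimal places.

Δd′ = 0.37

Session 1: z(0.742) = 0.650, z(0.307) = -0.504, d' = 1.154
Session 2: z(0.626) = 0.321, z(0.322) = -0.462, d' = 0.783
Δd' = d'_Session 1 − d'_Session 2 = 1.154 − 0.783 = 0.371
Session 1 has the higher sensitivity.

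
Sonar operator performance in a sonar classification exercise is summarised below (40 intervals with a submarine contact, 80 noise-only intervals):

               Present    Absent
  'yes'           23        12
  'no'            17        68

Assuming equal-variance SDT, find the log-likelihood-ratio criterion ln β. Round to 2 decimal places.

ln β = 0.52

H = 23/40 = 0.5750
FA = 12/80 = 0.1500
z(H) = z(0.5750) = 0.189
z(FA) = z(0.1500) = -1.036
ln β = −½·[z(H)² − z(FA)²] = −0.5 × (0.036 − 1.073) = 0.5185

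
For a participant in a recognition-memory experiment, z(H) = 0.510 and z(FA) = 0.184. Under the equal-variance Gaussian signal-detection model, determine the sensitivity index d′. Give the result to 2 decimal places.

d′ = 0.33

d' = z(H) − z(FA) = 0.510 − 0.184 = 0.326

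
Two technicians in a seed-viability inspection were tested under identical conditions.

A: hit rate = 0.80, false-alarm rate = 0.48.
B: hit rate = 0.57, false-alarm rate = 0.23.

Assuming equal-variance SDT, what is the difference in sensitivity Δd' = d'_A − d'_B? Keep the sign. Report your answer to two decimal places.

Δd' = -0.02

A: z(0.80) = 0.842, z(0.48) = -0.050, d' = 0.892
B: z(0.57) = 0.176, z(0.23) = -0.739, d' = 0.915
Δd' = d'_A − d'_B = 0.892 − 0.915 = -0.023
B has the higher sensitivity.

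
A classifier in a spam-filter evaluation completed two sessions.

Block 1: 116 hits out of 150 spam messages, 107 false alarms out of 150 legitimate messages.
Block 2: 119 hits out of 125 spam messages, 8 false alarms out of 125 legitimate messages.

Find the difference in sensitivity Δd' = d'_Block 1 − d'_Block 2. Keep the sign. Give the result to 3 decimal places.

Block 1: z(0.7733) = 0.7498, z(0.7133) = 0.5631, d' = 0.1867
Block 2: z(0.9520) = 1.6646, z(0.0640) = -1.5220, d' = 3.1866
Δd' = d'_Block 1 − d'_Block 2 = 0.1867 − 3.1866 = -2.9999
Block 2 has the higher sensitivity.

Δd' = -3.000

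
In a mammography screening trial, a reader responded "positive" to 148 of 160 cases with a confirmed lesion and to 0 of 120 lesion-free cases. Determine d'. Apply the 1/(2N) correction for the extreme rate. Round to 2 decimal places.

d' = 4.08

The false-alarm rate is 0/120 = 0, so apply the 1/(2N) correction: FA → 1/(2·120) = 0.00417.
z(H) = z(0.92500) = 1.440
z(FA) = z(0.00417) = -2.638
d' = 1.440 − (-2.638) = 4.078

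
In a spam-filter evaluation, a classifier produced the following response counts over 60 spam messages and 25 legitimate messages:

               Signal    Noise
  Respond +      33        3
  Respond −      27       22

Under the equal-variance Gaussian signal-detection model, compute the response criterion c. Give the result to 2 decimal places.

c = 0.52

H = 33/60 = 0.5500
FA = 3/25 = 0.1200
z(H) = 0.126
z(FA) = -1.175
c = −½·[z(H) + z(FA)] = −0.5 × (0.126 + (-1.175)) = 0.5245
c > 0: the classifier has a conservative response bias.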